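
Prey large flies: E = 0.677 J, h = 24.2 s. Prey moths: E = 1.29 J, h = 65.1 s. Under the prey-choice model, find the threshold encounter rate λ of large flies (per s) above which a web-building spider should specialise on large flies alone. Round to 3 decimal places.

The zero-one rule: include moths iff E₂/h₂ > λE₁/(1+λh₁). Equality gives the switch point.
λE₁h₂ = E₂ + λE₂h₁ ⇒ λ = E₂/(E₁h₂ − E₂h₁) = 1.29/(44.07 − 31.22) = 0.1004 per s.

0.100 per s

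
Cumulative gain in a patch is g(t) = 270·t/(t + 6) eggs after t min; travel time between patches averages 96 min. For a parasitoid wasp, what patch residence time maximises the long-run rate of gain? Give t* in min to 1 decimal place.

Maximise g(t)/(T+t): set derivative to zero → g'(t)(T+t) = g(t).
g'(t) = 270·6/(t + 6)². Setting 270·6/(t+6)² = 270t/[(t+6)(96+t)] gives 6(96+t) = t(t+6), so t² = 6×96 = 576.
t* = √576 = 24 min.

24.0 min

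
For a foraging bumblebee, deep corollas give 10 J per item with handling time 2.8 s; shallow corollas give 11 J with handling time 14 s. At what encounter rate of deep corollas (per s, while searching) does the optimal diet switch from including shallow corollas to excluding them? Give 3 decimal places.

At the threshold, the rate on deep corollas alone equals the profitability of shallow corollas: λ·10/(1 + λ·2.8) = 11/14 = 0.7857.
Rearranging, λ(10 − 0.7857×2.8) = 0.7857, so λ = 0.7857/7.8 = 0.1007 per s.

0.101 per s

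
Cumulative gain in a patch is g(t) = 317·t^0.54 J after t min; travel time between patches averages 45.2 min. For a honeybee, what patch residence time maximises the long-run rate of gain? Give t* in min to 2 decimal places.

Optimal t* satisfies g'(t*) = g(t*)/(T + t*).
g'(t) = 0.54·317·t^-0.46. Setting 0.54·317·t^-0.46 = 317·t^0.54/(45.2+t) gives 0.54(45.2+t) = t, so 0.46·t = 0.54×45.2.
t* = 0.54×45.2/0.46 = 53.06 min.

53.06 min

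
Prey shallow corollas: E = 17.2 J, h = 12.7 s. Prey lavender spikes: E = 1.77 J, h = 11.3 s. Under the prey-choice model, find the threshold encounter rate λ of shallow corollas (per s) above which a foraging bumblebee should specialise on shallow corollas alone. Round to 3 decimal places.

0.010 per s

The zero-one rule: include lavender spikes iff E₂/h₂ > λE₁/(1+λh₁). Equality gives the switch point.
λE₁h₂ = E₂ + λE₂h₁ ⇒ λ = E₂/(E₁h₂ − E₂h₁) = 1.77/(194.4 − 22.48) = 0.0103 per s.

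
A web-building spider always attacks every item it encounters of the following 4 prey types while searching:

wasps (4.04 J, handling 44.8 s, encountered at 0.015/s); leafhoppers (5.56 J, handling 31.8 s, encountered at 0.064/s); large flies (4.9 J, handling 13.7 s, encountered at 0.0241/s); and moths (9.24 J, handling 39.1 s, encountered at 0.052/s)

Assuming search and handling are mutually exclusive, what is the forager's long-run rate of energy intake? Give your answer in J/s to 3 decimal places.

Energy encountered per unit search time: 0.015×4.04 + 0.064×5.56 + 0.0241×4.9 + 0.052×9.24 = 1.015 J/s.
Handling time per unit search time: 0.015×44.8 + 0.064×31.8 + 0.0241×13.7 + 0.052×39.1 = 5.071.
Rate = 1.015/(1 + 5.071) = 0.1672 J/s.

0.167 J/s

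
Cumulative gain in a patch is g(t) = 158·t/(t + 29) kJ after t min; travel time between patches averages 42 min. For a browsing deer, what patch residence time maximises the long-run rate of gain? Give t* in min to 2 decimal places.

Optimal t* satisfies g'(t*) = g(t*)/(T + t*).
g'(t) = 158·29/(t + 29)². Setting 158·29/(t+29)² = 158t/[(t+29)(42+t)] gives 29(42+t) = t(t+29), so t² = 29×42 = 1218.
t* = √1218 = 34.9 min.

34.90 min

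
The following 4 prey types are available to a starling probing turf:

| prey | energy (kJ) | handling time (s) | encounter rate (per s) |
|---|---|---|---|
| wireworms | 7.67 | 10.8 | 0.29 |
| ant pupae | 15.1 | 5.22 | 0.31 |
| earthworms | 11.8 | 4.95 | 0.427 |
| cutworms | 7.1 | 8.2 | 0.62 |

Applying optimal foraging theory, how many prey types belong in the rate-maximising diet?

Rank by E/h (kJ/s): ant pupae 2.89, earthworms 2.38, cutworms 0.866, wireworms 0.71. Include each in turn until the next type's E/h falls below the running intake rate.
Rate on top 1: 1.788. earthworms: 2.38 > 1.788 → include.
Rate on top 2: 2.054. cutworms: 0.866 < 2.054 → exclude; stop.
Optimal diet: ant pupae, earthworms — 2 of 4 types.

2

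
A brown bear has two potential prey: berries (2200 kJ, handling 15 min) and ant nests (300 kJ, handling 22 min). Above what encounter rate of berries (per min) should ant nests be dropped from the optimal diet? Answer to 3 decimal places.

0.007 per min

The zero-one rule: include ant nests iff E₂/h₂ > λE₁/(1+λh₁). Equality gives the switch point.
λE₁h₂ = E₂ + λE₂h₁ ⇒ λ = E₂/(E₁h₂ − E₂h₁) = 300/(4.84e+04 − 4500) = 0.006834 per min.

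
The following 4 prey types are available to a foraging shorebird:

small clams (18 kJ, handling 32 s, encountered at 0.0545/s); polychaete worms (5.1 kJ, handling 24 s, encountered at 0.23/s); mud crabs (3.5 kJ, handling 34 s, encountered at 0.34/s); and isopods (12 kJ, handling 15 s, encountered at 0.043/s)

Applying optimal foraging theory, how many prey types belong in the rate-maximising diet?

E/h in descending order: isopods 0.8, small clams 0.562, polychaete worms 0.212, mud crabs 0.103 kJ/s. The optimal diet is the largest prefix of this list for which every included type satisfies E_i/h_i > R on the types above it.
Rate on top 1: 0.3137. small clams: 0.562 > 0.3137 → include.
Rate on top 2: 0.4417. polychaete worms: 0.212 < 0.4417 → exclude; stop.
Optimal diet: isopods, small clams — 2 of 4 types.

2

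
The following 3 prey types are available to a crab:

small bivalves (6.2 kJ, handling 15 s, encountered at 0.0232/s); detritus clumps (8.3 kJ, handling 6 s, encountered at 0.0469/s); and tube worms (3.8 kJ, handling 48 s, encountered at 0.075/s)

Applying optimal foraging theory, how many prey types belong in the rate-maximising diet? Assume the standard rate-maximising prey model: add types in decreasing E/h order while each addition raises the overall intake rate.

2

E/h in descending order: detritus clumps 1.38, small bivalves 0.413, tube worms 0.0792 kJ/s. The optimal diet is the largest prefix of this list for which every included type satisfies E_i/h_i > R on the types above it.
Rate on top 1: 0.3038. small bivalves: 0.413 > 0.3038 → include.
Rate on top 2: 0.3272. tube worms: 0.0792 < 0.3272 → exclude; stop.
Optimal diet: detritus clumps, small bivalves — 2 of 3 types.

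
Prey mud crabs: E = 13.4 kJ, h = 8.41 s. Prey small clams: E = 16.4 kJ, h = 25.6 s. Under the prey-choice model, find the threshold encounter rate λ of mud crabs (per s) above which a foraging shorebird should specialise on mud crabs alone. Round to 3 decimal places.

0.080 per s

The zero-one rule: include small clams iff E₂/h₂ > λE₁/(1+λh₁). Equality gives the switch point.
λE₁h₂ = E₂ + λE₂h₁ ⇒ λ = E₂/(E₁h₂ − E₂h₁) = 16.4/(343 − 137.9) = 0.07995 per s.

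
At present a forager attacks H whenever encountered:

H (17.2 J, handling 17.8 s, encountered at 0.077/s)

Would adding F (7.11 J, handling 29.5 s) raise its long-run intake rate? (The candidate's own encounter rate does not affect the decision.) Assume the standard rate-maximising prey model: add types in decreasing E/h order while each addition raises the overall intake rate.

No

Intake rate on the current diet: R = (0.077×17.2) / (1 + 0.077×17.8) = 1.324/2.371 = 0.5587 J/s.
F: E/h = 7.11/29.5 = 0.241 J/s.
Since 0.241 < R, time spent handling F is better spent searching.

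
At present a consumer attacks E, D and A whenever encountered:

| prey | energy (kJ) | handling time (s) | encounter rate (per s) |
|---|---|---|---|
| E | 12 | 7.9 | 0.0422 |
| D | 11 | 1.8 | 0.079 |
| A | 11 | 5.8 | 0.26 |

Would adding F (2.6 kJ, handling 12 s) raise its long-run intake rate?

No

On E, D and A alone, R = ΣλE/(1+Σλh) = 4.235/2.984 = 1.42 kJ/s.
Profitability of F: 2.6/12 = 0.2167 kJ/s.
Since 0.2167 < R, time spent handling F is better spent searching.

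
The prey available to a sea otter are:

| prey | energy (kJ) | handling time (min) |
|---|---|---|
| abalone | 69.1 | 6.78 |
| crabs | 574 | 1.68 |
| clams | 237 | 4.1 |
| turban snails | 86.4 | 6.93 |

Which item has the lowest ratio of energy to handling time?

abalone

Profitability E/h (kJ/min): abalone = 69.1/6.78 = 10.2, crabs = 574/1.68 = 342, clams = 237/4.1 = 57.8, turban snails = 86.4/6.93 = 12.5.
Ranked: crabs > clams > turban snails > abalone.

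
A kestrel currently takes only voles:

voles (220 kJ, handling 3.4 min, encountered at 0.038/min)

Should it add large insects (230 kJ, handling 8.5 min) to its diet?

Intake rate on the current diet: R = (0.038×220) / (1 + 0.038×3.4) = 8.36/1.129 = 7.403 kJ/min.
large insects: E/h = 230/8.5 = 27.06 kJ/min.
27.06 > 7.403, so adding large insects raises the average — include it.

Yes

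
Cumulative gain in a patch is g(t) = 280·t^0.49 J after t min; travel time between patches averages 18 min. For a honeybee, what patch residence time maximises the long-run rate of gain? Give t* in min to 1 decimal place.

17.3 min

Maximise g(t)/(T+t): set derivative to zero → g'(t)(T+t) = g(t).
g'(t) = 0.49·280·t^-0.51. Setting 0.49·280·t^-0.51 = 280·t^0.49/(18+t) gives 0.49(18+t) = t, so 0.51·t = 0.49×18.
t* = 0.49×18/0.51 = 17.29 min.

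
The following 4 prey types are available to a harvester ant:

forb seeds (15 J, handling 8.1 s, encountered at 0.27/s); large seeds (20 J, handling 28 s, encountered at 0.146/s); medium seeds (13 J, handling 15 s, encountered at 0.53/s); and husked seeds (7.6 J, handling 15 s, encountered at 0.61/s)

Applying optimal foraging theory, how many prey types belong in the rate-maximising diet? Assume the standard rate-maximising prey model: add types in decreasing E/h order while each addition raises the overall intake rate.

Profitabilities (E/h, J/s): forb seeds 1.85, medium seeds 0.867, large seeds 0.714, husked seeds 0.507. Add prey in this order while the next type's profitability exceeds the intake rate on those already taken.
Rate on top 1: 1.271. medium seeds: 0.867 < 1.271 → exclude; stop.
Optimal diet: forb seeds — 1 of 4 types.

1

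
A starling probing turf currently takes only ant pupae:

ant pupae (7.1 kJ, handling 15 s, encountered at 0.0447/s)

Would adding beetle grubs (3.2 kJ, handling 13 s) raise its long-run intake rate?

Yes

Intake rate on the current diet: R = (0.0447×7.1) / (1 + 0.0447×15) = 0.3174/1.671 = 0.19 kJ/s.
beetle grubs: E/h = 3.2/13 = 0.2462 kJ/s.
Since 0.2462 > R, including beetle grubs increases the long-run rate.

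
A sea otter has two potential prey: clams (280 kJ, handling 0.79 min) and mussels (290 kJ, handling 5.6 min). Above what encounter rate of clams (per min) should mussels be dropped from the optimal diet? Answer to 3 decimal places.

Drop mussels once their profitability E₂/h₂ falls below the rate achievable on clams alone: E₂/h₂ = λE₁/(1 + λh₁).
Solve for λ: λE₁h₂ = E₂(1 + λh₁) → λ(E₁h₂ − E₂h₁) = E₂ → λ = E₂/(E₁h₂ − E₂h₁).
λ = 290/(280×5.6 − 290×0.79) = 290/1339 = 0.2166 per min.

0.217 per min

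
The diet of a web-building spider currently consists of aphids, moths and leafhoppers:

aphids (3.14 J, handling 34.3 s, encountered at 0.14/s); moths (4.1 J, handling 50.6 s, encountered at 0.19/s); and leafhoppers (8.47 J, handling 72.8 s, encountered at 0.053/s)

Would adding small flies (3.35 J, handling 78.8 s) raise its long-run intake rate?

No

Intake rate on the current diet: R = (0.14×3.14 + 0.19×4.1 + 0.053×8.47) / (1 + 0.14×34.3 + 0.19×50.6 + 0.053×72.8) = 1.668/19.27 = 0.08651 J/s.
Profitability of small flies: 3.35/78.8 = 0.04251 J/s.
Since 0.04251 < R, time spent handling small flies is better spent searching.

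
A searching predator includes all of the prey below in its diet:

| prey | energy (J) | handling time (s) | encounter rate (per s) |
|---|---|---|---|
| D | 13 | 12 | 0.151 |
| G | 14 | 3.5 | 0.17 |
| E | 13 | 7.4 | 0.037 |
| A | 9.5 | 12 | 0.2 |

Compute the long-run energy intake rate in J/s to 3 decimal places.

1.106 J/s

Energy encountered per unit search time: 0.151×13 + 0.17×14 + 0.037×13 + 0.2×9.5 = 6.724 J/s.
Handling time per unit search time: 0.151×12 + 0.17×3.5 + 0.037×7.4 + 0.2×12 = 5.081.
Rate = 6.724/(1 + 5.081) = 1.106 J/s.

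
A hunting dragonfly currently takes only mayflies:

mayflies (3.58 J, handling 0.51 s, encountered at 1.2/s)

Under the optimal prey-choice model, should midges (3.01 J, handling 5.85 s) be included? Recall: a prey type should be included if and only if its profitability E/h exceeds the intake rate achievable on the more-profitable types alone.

No

Current rate: (1.2×3.58)/(1 + 1.2×0.51) = 2.665 J/s.
midges: E/h = 3.01/5.85 = 0.5145 J/s.
0.5145 < 2.665, so adding midges would lower the average — exclude it.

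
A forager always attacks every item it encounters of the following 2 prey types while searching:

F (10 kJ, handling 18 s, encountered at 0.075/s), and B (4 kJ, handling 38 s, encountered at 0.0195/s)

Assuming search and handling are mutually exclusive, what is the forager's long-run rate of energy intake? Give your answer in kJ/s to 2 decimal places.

R = (0.075×10 + 0.0195×4) / (1 + 0.075×18 + 0.0195×38) = 0.828/3.091 = 0.2679 kJ/s.

0.27 kJ/s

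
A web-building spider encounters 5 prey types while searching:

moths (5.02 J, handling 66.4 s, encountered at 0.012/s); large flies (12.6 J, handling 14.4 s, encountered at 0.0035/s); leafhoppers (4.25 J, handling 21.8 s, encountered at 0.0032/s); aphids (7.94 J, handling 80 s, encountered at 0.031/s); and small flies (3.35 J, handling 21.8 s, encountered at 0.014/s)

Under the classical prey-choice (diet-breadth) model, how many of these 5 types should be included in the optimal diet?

Rank by E/h (J/s): large flies 0.875, leafhoppers 0.195, small flies 0.154, aphids 0.0993, moths 0.0756. Include each in turn until the next type's E/h falls below the running intake rate.
Rate on top 1: 0.04198. leafhoppers: 0.195 > 0.04198 → include.
Rate on top 2: 0.05151. small flies: 0.154 > 0.05151 → include.
Rate on top 3: 0.07338. aphids: 0.0993 > 0.07338 → include.
Rate on top 4: 0.08981. moths: 0.0756 < 0.08981 → exclude; stop.
Optimal diet: large flies, leafhoppers, small flies, aphids — 4 of 5 types.

4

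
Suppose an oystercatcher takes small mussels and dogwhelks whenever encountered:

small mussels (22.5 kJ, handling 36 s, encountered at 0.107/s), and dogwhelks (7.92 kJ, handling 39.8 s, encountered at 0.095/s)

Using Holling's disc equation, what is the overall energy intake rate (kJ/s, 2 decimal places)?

R = Σλ_iE_i / (1 + Σλ_ih_i)
Numerator: 0.107×22.5 + 0.095×7.92 = 3.16
Denominator: 1 + 0.107×36 + 0.095×39.8 = 8.633
R = 3.16/8.633 = 0.366 kJ/s

0.37 kJ/s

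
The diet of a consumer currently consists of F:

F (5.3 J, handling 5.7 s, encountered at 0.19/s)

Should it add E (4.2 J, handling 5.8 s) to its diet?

Yes

On F alone, R = ΣλE/(1+Σλh) = 1.007/2.083 = 0.4834 J/s.
E: E/h = 4.2/5.8 = 0.7241 J/s.
Since 0.7241 > R, including E increases the long-run rate.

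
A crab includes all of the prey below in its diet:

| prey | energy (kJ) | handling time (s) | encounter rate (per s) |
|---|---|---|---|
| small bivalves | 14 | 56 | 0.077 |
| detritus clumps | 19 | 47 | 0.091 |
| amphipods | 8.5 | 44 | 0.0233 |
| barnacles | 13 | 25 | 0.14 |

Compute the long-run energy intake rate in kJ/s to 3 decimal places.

Energy encountered per unit search time: 0.077×14 + 0.091×19 + 0.0233×8.5 + 0.14×13 = 4.825 kJ/s.
Handling time per unit search time: 0.077×56 + 0.091×47 + 0.0233×44 + 0.14×25 = 13.11.
Rate = 4.825/(1 + 13.11) = 0.3419 kJ/s.

0.342 kJ/s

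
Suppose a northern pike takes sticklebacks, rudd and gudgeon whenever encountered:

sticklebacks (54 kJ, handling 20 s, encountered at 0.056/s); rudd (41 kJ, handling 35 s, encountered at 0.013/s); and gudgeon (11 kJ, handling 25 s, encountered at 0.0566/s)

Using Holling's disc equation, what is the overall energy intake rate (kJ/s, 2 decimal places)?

Energy encountered per unit search time: 0.056×54 + 0.013×41 + 0.0566×11 = 4.18 kJ/s.
Handling time per unit search time: 0.056×20 + 0.013×35 + 0.0566×25 = 2.99.
Rate = 4.18/(1 + 2.99) = 1.048 kJ/s.

1.05 kJ/s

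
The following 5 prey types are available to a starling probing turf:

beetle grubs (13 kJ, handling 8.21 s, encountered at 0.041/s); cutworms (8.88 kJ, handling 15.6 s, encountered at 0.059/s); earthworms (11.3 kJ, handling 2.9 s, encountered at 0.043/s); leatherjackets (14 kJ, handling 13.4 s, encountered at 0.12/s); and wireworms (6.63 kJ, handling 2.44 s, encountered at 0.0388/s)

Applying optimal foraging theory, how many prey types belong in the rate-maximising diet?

E/h in descending order: earthworms 3.9, wireworms 2.72, beetle grubs 1.58, leatherjackets 1.04, cutworms 0.569 kJ/s. The optimal diet is the largest prefix of this list for which every included type satisfies E_i/h_i > R on the types above it.
Rate on top 1: 0.432. wireworms: 2.72 > 0.432 → include.
Rate on top 2: 0.6094. beetle grubs: 1.58 > 0.6094 → include.
Rate on top 3: 0.8202. leatherjackets: 1.04 > 0.8202 → include.
Rate on top 4: 0.9343. cutworms: 0.569 < 0.9343 → exclude; stop.
Optimal diet: earthworms, wireworms, beetle grubs, leatherjackets — 4 of 5 types.

4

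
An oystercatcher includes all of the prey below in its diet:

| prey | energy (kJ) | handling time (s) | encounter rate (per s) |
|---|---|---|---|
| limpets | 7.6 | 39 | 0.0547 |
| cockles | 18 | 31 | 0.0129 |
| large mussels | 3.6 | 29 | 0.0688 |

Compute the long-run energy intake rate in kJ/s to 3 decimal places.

Energy encountered per unit search time: 0.0547×7.6 + 0.0129×18 + 0.0688×3.6 = 0.8956 kJ/s.
Handling time per unit search time: 0.0547×39 + 0.0129×31 + 0.0688×29 = 4.528.
Rate = 0.8956/(1 + 4.528) = 0.162 kJ/s.

0.162 kJ/s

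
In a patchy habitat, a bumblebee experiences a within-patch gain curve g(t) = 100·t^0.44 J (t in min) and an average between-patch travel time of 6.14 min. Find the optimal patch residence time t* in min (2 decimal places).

Maximise g(t)/(T+t): set derivative to zero → g'(t)(T+t) = g(t).
g'(t) = 0.44·100·t^-0.56. Setting 0.44·100·t^-0.56 = 100·t^0.44/(6.14+t) gives 0.44(6.14+t) = t, so 0.56·t = 0.44×6.14.
t* = 0.44×6.14/0.56 = 4.824 min.

4.82 min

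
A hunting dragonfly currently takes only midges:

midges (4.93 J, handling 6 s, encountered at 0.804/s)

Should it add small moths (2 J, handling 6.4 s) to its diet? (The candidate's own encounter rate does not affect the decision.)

On midges alone, R = ΣλE/(1+Σλh) = 3.964/5.824 = 0.6806 J/s.
Profitability of small moths: 2/6.4 = 0.3125 J/s.
0.3125 < 0.6806, so adding small moths would lower the average — exclude it.

No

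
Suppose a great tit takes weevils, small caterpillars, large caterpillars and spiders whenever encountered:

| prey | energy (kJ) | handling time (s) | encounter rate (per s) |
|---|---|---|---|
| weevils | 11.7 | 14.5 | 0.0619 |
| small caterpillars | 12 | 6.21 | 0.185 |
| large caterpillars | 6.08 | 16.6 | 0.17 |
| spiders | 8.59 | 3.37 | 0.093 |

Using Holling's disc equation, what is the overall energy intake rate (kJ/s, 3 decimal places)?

0.773 kJ/s

R = Σλ_iE_i / (1 + Σλ_ih_i)
Numerator: 0.0619×11.7 + 0.185×12 + 0.17×6.08 + 0.093×8.59 = 4.777
Denominator: 1 + 0.0619×14.5 + 0.185×6.21 + 0.17×16.6 + 0.093×3.37 = 6.182
R = 4.777/6.182 = 0.7727 kJ/s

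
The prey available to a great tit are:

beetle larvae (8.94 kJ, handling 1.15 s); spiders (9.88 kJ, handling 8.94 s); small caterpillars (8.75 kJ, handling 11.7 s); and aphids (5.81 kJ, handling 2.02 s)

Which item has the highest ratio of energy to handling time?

beetle larvae

Profitability E/h (kJ/s): beetle larvae = 8.94/1.15 = 7.77, spiders = 9.88/8.94 = 1.11, small caterpillars = 8.75/11.7 = 0.748, aphids = 5.81/2.02 = 2.88.
Ranked: beetle larvae > aphids > spiders > small caterpillars.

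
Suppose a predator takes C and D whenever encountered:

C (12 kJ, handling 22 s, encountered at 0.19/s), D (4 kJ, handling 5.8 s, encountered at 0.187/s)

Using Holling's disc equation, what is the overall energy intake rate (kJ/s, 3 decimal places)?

0.483 kJ/s

Energy encountered per unit search time: 0.19×12 + 0.187×4 = 3.028 kJ/s.
Handling time per unit search time: 0.19×22 + 0.187×5.8 = 5.265.
Rate = 3.028/(1 + 5.265) = 0.4834 kJ/s.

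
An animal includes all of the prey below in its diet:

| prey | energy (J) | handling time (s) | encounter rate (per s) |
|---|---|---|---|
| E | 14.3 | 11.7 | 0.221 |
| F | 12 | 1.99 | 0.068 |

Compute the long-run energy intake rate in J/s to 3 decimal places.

R = (0.221×14.3 + 0.068×12) / (1 + 0.221×11.7 + 0.068×1.99) = 3.976/3.721 = 1.069 J/s.

1.069 J/s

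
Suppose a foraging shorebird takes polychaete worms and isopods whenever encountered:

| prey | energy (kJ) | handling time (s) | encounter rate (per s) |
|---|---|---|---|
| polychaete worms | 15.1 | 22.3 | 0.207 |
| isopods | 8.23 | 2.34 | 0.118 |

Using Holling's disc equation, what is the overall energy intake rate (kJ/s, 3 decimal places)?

0.695 kJ/s

R = (0.207×15.1 + 0.118×8.23) / (1 + 0.207×22.3 + 0.118×2.34) = 4.097/5.892 = 0.6953 kJ/s.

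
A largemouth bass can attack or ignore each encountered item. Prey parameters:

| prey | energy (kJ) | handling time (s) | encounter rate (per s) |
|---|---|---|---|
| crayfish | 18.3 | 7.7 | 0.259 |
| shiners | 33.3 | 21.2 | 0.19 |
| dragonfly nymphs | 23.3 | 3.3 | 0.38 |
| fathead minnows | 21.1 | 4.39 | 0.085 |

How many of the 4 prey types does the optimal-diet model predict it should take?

2

Profitabilities (E/h, kJ/s): dragonfly nymphs 7.06, fathead minnows 4.81, crayfish 2.38, shiners 1.57. Add prey in this order while the next type's profitability exceeds the intake rate on those already taken.
Rate on top 1: 3.928. fathead minnows: 4.81 > 3.928 → include.
Rate on top 2: 4.053. crayfish: 2.38 < 4.053 → exclude; stop.
Optimal diet: dragonfly nymphs, fathead minnows — 2 of 4 types.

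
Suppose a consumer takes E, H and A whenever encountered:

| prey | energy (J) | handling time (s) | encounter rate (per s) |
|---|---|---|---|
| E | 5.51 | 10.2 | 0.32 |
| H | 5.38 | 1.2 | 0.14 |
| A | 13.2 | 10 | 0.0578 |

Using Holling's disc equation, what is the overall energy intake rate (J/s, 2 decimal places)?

R = (0.32×5.51 + 0.14×5.38 + 0.0578×13.2) / (1 + 0.32×10.2 + 0.14×1.2 + 0.0578×10) = 3.279/5.01 = 0.6546 J/s.

0.65 J/s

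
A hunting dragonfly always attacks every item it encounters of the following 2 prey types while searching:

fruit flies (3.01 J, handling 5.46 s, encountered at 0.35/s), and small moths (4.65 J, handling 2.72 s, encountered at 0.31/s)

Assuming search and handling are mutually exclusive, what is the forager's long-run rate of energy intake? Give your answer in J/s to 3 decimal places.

R = (0.35×3.01 + 0.31×4.65) / (1 + 0.35×5.46 + 0.31×2.72) = 2.495/3.754 = 0.6646 J/s.

0.665 J/s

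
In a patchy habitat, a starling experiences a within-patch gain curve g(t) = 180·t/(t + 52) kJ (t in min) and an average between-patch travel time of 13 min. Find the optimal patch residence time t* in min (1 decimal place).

Maximise g(t)/(T+t): set derivative to zero → g'(t)(T+t) = g(t).
g'(t) = 180·52/(t + 52)². Setting 180·52/(t+52)² = 180t/[(t+52)(13+t)] gives 52(13+t) = t(t+52), so t² = 52×13 = 676.
t* = √676 = 26 min.

26.0 min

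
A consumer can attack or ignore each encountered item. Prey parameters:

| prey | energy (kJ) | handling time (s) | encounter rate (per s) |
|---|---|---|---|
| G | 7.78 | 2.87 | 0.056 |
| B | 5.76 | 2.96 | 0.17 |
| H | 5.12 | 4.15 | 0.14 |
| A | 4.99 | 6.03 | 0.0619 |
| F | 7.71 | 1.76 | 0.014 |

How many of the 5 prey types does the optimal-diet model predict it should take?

Rank by E/h (kJ/s): F 4.38, G 2.71, B 1.95, H 1.23, A 0.828. Include each in turn until the next type's E/h falls below the running intake rate.
Rate on top 1: 0.1053. G: 2.71 > 0.1053 → include.
Rate on top 2: 0.4586. B: 1.95 > 0.4586 → include.
Rate on top 3: 0.9018. H: 1.23 > 0.9018 → include.
Rate on top 4: 0.9868. A: 0.828 < 0.9868 → exclude; stop.
Optimal diet: F, G, B, H — 4 of 5 types.

4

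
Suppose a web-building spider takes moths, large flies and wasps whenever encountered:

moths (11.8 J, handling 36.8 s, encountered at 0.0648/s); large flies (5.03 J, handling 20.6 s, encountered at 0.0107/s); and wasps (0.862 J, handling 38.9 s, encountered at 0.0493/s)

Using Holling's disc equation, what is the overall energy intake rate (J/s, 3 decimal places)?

0.156 J/s

R = Σλ_iE_i / (1 + Σλ_ih_i)
Numerator: 0.0648×11.8 + 0.0107×5.03 + 0.0493×0.862 = 0.861
Denominator: 1 + 0.0648×36.8 + 0.0107×20.6 + 0.0493×38.9 = 5.523
R = 0.861/5.523 = 0.1559 J/s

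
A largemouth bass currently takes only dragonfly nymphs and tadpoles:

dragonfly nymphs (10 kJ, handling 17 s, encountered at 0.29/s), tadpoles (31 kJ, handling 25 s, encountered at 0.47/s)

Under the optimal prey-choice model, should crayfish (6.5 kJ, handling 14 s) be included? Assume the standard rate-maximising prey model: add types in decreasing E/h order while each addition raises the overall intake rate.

Intake rate on the current diet: R = (0.29×10 + 0.47×31) / (1 + 0.29×17 + 0.47×25) = 17.47/17.68 = 0.9881 kJ/s.
crayfish: E/h = 6.5/14 = 0.4643 kJ/s.
Since 0.4643 < R, time spent handling crayfish is better spent searching.

No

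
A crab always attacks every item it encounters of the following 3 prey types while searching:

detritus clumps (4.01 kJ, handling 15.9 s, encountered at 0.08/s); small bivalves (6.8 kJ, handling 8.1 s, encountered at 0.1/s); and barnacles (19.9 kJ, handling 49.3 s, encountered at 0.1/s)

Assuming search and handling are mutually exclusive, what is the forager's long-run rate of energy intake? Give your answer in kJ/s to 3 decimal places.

0.373 kJ/s

Energy encountered per unit search time: 0.08×4.01 + 0.1×6.8 + 0.1×19.9 = 2.991 kJ/s.
Handling time per unit search time: 0.08×15.9 + 0.1×8.1 + 0.1×49.3 = 7.012.
Rate = 2.991/(1 + 7.012) = 0.3733 kJ/s.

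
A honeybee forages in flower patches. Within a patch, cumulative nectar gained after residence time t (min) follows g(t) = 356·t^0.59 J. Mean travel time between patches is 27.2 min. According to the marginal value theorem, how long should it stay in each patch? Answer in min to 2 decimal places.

By the marginal value theorem, leave when the instantaneous gain rate g'(t) equals the habitat-wide average g(t)/(T + t).
g'(t) = 0.59·356·t^-0.41. Setting 0.59·356·t^-0.41 = 356·t^0.59/(27.2+t) gives 0.59(27.2+t) = t, so 0.41·t = 0.59×27.2.
t* = 0.59×27.2/0.41 = 39.14 min.

39.14 min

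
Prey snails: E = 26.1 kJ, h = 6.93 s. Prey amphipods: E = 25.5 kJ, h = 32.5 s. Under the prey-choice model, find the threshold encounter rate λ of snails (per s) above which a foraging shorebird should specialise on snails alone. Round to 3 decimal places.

Drop amphipods once their profitability E₂/h₂ falls below the rate achievable on snails alone: E₂/h₂ = λE₁/(1 + λh₁).
Solve for λ: λE₁h₂ = E₂(1 + λh₁) → λ(E₁h₂ − E₂h₁) = E₂ → λ = E₂/(E₁h₂ − E₂h₁).
λ = 25.5/(26.1×32.5 − 25.5×6.93) = 25.5/671.5 = 0.03797 per s.

0.038 per s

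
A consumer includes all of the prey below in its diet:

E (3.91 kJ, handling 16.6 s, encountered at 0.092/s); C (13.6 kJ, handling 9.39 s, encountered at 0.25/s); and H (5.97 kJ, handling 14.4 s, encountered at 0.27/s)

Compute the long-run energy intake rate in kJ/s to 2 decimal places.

R = (0.092×3.91 + 0.25×13.6 + 0.27×5.97) / (1 + 0.092×16.6 + 0.25×9.39 + 0.27×14.4) = 5.372/8.763 = 0.613 kJ/s.

0.61 kJ/s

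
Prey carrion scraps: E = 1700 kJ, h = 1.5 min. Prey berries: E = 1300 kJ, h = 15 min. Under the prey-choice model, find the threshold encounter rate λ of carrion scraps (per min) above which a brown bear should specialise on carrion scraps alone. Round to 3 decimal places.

0.055 per min

Drop berries once their profitability E₂/h₂ falls below the rate achievable on carrion scraps alone: E₂/h₂ = λE₁/(1 + λh₁).
Solve for λ: λE₁h₂ = E₂(1 + λh₁) → λ(E₁h₂ − E₂h₁) = E₂ → λ = E₂/(E₁h₂ − E₂h₁).
λ = 1300/(1700×15 − 1300×1.5) = 1300/2.355e+04 = 0.0552 per min.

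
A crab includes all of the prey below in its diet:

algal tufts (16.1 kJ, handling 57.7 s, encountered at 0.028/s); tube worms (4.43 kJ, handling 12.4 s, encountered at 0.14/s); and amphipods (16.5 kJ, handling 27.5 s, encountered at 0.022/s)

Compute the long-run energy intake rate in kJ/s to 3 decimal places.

0.289 kJ/s

Energy encountered per unit search time: 0.028×16.1 + 0.14×4.43 + 0.022×16.5 = 1.434 kJ/s.
Handling time per unit search time: 0.028×57.7 + 0.14×12.4 + 0.022×27.5 = 3.957.
Rate = 1.434/(1 + 3.957) = 0.2893 kJ/s.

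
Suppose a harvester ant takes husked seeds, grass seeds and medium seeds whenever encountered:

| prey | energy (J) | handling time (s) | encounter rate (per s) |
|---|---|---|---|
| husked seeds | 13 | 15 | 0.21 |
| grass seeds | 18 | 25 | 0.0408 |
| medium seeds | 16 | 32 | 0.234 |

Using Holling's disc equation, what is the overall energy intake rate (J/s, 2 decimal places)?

R = Σλ_iE_i / (1 + Σλ_ih_i)
Numerator: 0.21×13 + 0.0408×18 + 0.234×16 = 7.208
Denominator: 1 + 0.21×15 + 0.0408×25 + 0.234×32 = 12.66
R = 7.208/12.66 = 0.5695 J/s

0.57 J/s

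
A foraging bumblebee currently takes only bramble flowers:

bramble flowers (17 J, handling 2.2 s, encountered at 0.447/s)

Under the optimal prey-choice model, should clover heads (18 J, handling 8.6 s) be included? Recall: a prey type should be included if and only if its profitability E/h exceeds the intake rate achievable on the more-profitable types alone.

Current rate: (0.447×17)/(1 + 0.447×2.2) = 3.831 J/s.
clover heads: E/h = 18/8.6 = 2.093 J/s.
Since 2.093 < R, time spent handling clover heads is better spent searching.

No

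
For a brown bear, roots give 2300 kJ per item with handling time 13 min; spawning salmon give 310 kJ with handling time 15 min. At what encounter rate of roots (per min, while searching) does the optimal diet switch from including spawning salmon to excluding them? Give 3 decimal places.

0.010 per min

Drop spawning salmon once their profitability E₂/h₂ falls below the rate achievable on roots alone: E₂/h₂ = λE₁/(1 + λh₁).
Solve for λ: λE₁h₂ = E₂(1 + λh₁) → λ(E₁h₂ − E₂h₁) = E₂ → λ = E₂/(E₁h₂ − E₂h₁).
λ = 310/(2300×15 − 310×13) = 310/3.047e+04 = 0.01017 per min.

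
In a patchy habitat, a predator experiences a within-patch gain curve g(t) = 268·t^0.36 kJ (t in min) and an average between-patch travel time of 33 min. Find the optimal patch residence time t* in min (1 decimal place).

18.6 min

Maximise g(t)/(T+t): set derivative to zero → g'(t)(T+t) = g(t).
g'(t) = 0.36·268·t^-0.64. Setting 0.36·268·t^-0.64 = 268·t^0.36/(33+t) gives 0.36(33+t) = t, so 0.64·t = 0.36×33.
t* = 0.36×33/0.64 = 18.56 min.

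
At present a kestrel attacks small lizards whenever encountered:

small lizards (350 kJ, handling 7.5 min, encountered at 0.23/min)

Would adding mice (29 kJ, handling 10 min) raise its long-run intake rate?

No

Intake rate on the current diet: R = (0.23×350) / (1 + 0.23×7.5) = 80.5/2.725 = 29.54 kJ/min.
Profitability of mice: 29/10 = 2.9 kJ/min.
2.9 < 29.54, so adding mice would lower the average — exclude it.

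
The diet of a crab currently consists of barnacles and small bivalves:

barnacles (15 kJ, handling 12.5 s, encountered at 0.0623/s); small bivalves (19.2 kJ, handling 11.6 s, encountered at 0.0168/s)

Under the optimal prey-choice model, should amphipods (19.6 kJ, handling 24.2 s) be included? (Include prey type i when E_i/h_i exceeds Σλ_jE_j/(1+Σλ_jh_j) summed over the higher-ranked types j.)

Yes

Intake rate on the current diet: R = (0.0623×15 + 0.0168×19.2) / (1 + 0.0623×12.5 + 0.0168×11.6) = 1.257/1.974 = 0.6369 kJ/s.
Profitability of amphipods: 19.6/24.2 = 0.8099 kJ/s.
0.8099 > 0.6369, so adding amphipods raises the average — include it.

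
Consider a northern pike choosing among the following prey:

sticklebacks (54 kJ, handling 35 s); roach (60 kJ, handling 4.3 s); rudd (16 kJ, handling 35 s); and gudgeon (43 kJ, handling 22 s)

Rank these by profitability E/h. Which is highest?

roach

In descending order of E/h:
roach: 60/4.3 = 14 kJ/s
gudgeon: 43/22 = 1.95 kJ/s
sticklebacks: 54/35 = 1.54 kJ/s
rudd: 16/35 = 0.457 kJ/s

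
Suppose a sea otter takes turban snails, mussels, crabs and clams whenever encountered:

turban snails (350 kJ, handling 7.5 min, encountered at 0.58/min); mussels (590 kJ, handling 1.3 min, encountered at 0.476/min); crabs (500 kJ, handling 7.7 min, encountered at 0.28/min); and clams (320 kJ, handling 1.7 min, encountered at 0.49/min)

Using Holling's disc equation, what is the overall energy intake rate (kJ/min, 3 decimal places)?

R = Σλ_iE_i / (1 + Σλ_ih_i)
Numerator: 0.58×350 + 0.476×590 + 0.28×500 + 0.49×320 = 780.6
Denominator: 1 + 0.58×7.5 + 0.476×1.3 + 0.28×7.7 + 0.49×1.7 = 8.958
R = 780.6/8.958 = 87.15 kJ/min

87.146 kJ/min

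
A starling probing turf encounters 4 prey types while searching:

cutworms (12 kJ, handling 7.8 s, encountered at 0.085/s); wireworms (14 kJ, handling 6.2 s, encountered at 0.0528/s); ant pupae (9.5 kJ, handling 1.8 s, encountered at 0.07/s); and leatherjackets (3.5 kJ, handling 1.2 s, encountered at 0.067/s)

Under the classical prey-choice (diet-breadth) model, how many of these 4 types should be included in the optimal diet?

4

Rank by E/h (kJ/s): ant pupae 5.28, leatherjackets 2.92, wireworms 2.26, cutworms 1.54. Include each in turn until the next type's E/h falls below the running intake rate.
Rate on top 1: 0.5906. leatherjackets: 2.92 > 0.5906 → include.
Rate on top 2: 0.7456. wireworms: 2.26 > 0.7456 → include.
Rate on top 3: 1.068. cutworms: 1.54 > 1.068 → include.
Optimal diet: ant pupae, leatherjackets, wireworms, cutworms — 4 of 4 types.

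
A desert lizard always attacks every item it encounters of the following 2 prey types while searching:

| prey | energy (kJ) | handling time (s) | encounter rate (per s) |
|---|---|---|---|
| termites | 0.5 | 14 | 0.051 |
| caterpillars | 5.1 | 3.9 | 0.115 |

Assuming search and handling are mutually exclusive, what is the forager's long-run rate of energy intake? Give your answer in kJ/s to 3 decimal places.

R = Σλ_iE_i / (1 + Σλ_ih_i)
Numerator: 0.051×0.5 + 0.115×5.1 = 0.612
Denominator: 1 + 0.051×14 + 0.115×3.9 = 2.163
R = 0.612/2.163 = 0.283 kJ/s

0.283 kJ/s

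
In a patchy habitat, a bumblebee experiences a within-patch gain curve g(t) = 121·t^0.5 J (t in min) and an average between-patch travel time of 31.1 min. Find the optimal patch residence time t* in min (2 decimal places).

31.10 min

Maximise g(t)/(T+t): set derivative to zero → g'(t)(T+t) = g(t).
g'(t) = 0.5·121·t^-0.5. Setting 0.5·121·t^-0.5 = 121·t^0.5/(31.1+t) gives 0.5(31.1+t) = t, so 0.50·t = 0.5×31.1.
t* = 0.5×31.1/0.50 = 31.1 min.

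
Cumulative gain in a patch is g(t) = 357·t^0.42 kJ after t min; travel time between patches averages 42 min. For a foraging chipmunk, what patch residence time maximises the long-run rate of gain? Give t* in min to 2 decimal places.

Optimal t* satisfies g'(t*) = g(t*)/(T + t*).
g'(t) = 0.42·357·t^-0.58. Setting 0.42·357·t^-0.58 = 357·t^0.42/(42+t) gives 0.42(42+t) = t, so 0.58·t = 0.42×42.
t* = 0.42×42/0.58 = 30.41 min.

30.41 min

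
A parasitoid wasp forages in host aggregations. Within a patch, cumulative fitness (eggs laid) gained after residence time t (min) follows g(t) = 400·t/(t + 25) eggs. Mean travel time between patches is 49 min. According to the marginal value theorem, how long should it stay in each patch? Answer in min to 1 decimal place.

Maximise g(t)/(T+t): set derivative to zero → g'(t)(T+t) = g(t).
g'(t) = 400·25/(t + 25)². Setting 400·25/(t+25)² = 400t/[(t+25)(49+t)] gives 25(49+t) = t(t+25), so t² = 25×49 = 1225.
t* = √1225 = 35 min.

35.0 min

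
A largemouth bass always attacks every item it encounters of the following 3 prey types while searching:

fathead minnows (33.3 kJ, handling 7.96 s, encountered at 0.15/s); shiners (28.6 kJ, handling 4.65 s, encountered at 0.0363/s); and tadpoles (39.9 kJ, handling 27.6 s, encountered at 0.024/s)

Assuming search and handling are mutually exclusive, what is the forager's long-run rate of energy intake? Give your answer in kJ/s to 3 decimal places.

R = Σλ_iE_i / (1 + Σλ_ih_i)
Numerator: 0.15×33.3 + 0.0363×28.6 + 0.024×39.9 = 6.991
Denominator: 1 + 0.15×7.96 + 0.0363×4.65 + 0.024×27.6 = 3.025
R = 6.991/3.025 = 2.311 kJ/s

2.311 kJ/s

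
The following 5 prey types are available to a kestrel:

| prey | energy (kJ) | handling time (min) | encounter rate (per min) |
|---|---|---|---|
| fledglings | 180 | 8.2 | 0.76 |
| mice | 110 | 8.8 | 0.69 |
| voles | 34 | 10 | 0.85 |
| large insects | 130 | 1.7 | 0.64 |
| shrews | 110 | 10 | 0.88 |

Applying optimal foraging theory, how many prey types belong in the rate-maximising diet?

1

E/h in descending order: large insects 76.5, fledglings 22, mice 12.5, shrews 11, voles 3.4 kJ/min. The optimal diet is the largest prefix of this list for which every included type satisfies E_i/h_i > R on the types above it.
Rate on top 1: 39.85. fledglings: 22 < 39.85 → exclude; stop.
Optimal diet: large insects — 1 of 5 types.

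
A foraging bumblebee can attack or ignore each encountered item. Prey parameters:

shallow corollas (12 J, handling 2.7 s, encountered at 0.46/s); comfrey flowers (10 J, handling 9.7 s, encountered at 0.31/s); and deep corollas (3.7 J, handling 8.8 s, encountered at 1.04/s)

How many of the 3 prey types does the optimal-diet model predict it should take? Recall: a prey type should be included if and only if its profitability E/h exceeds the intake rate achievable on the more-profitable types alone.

Rank by E/h (J/s): shallow corollas 4.44, comfrey flowers 1.03, deep corollas 0.42. Include each in turn until the next type's E/h falls below the running intake rate.
Rate on top 1: 2.462. comfrey flowers: 1.03 < 2.462 → exclude; stop.
Optimal diet: shallow corollas — 1 of 3 types.

1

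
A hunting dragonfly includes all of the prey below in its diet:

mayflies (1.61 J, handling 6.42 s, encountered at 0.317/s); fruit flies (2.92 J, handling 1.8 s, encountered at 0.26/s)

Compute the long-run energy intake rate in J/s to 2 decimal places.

0.36 J/s

R = Σλ_iE_i / (1 + Σλ_ih_i)
Numerator: 0.317×1.61 + 0.26×2.92 = 1.27
Denominator: 1 + 0.317×6.42 + 0.26×1.8 = 3.503
R = 1.27/3.503 = 0.3624 J/s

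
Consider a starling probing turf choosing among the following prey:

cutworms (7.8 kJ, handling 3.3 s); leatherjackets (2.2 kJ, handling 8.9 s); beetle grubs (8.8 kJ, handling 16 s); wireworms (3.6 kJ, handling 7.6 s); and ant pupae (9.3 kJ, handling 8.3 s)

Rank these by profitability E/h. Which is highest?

Profitability E/h (kJ/s): cutworms = 7.8/3.3 = 2.36, leatherjackets = 2.2/8.9 = 0.247, beetle grubs = 8.8/16 = 0.55, wireworms = 3.6/7.6 = 0.474, ant pupae = 9.3/8.3 = 1.12.
Ranked: cutworms > ant pupae > beetle grubs > wireworms > leatherjackets.

cutworms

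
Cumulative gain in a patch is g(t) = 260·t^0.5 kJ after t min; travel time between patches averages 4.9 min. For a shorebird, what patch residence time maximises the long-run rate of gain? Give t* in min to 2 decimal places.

4.90 min

Optimal t* satisfies g'(t*) = g(t*)/(T + t*).
g'(t) = 0.5·260·t^-0.5. Setting 0.5·260·t^-0.5 = 260·t^0.5/(4.9+t) gives 0.5(4.9+t) = t, so 0.50·t = 0.5×4.9.
t* = 0.5×4.9/0.50 = 4.9 min.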